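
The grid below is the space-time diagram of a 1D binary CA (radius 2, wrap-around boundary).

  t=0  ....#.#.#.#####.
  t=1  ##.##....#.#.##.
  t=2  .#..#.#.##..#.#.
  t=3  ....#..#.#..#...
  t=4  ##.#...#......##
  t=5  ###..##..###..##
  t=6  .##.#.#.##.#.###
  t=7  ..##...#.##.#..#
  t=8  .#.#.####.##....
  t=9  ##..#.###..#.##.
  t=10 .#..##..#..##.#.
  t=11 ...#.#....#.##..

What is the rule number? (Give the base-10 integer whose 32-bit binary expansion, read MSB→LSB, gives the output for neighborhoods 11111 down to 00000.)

  #####|.  b31=0 t=0,i=12
  ####.|#  b30=1 t=0,i=13
  ###.#|#  b29=1 t=4,i=1
  ###..|#  b28=1 t=0,i=14
  ##.##|.  b27=0 t=1,i=2
  ##.#.|#  b26=1 t=4,i=2
  ##..#|.  b25=0 t=2,i=10
  ##...|.  b24=0 t=0,i=15
  #.###|.  b23=0 t=0,i=10
  #.##.|.  b22=0 t=1,i=0
  #.#.#|.  b21=0 t=0,i=6
  #.#..|.  b20=0 t=2,i=14
  #..##|#  b19=1 t=5,i=4
  #..#.|.  b18=0 t=2,i=0
  #...#|#  b17=1 t=4,i=5
  #....|#  b16=1 t=0,i=0
  .####|#  b15=1 t=0,i=11
  .###.|.  b14=0 t=5,i=10
  .##.#|#  b13=1 t=1,i=1
  .##..|#  b12=1 t=1,i=4
  .#.##|#  b11=1 t=0,i=9
  .#.#.|.  b10=0 t=0,i=5
  .#..#|.  b9=0 t=2,i=2
  .#...|.  b8=0 t=3,i=13
  ..###|#  b7=1 t=4,i=14
  ..##.|.  b6=0 t=5,i=5
  ..#.#|#  b5=1 t=0,i=4
  ..#..|.  b4=0 t=2,i=1
  ...##|.  b3=0 t=4,i=13
  ...#.|#  b2=1 t=0,i=3
  ....#|.  b1=0 t=0,i=2
  .....|#  b0=1 t=0,i=1
  bits 01110100000010111011100010100101 = 1946925221

1946925221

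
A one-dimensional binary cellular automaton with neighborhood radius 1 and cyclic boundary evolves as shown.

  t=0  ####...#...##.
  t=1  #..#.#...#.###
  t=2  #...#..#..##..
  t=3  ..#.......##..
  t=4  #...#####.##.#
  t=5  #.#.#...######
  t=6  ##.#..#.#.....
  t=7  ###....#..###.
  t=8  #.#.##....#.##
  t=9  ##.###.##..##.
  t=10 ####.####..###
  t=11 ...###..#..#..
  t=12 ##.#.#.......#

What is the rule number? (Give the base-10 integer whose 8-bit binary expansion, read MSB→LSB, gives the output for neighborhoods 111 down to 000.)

  ###|.  b7=0 t=0,i=1
  ##.|#  b6=1 t=0,i=3
  #.#|#  b5=1 t=0,i=13
  #..|.  b4=0 t=0,i=4
  .##|#  b3=1 t=0,i=0
  .#.|.  b2=0 t=0,i=7
  ..#|.  b1=0 t=0,i=6
  ...|#  b0=1 t=0,i=5
  bits 01101001 = 105

105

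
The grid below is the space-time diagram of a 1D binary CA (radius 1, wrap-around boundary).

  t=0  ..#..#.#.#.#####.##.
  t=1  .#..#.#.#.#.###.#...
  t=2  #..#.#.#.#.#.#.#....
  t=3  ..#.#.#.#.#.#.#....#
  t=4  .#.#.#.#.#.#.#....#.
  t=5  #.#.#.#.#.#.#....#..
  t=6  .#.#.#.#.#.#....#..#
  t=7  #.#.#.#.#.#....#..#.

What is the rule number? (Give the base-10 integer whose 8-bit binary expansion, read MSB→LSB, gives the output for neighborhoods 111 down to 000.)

  ###|#  b7=1 t=0,i=12
  ##.|.  b6=0 t=0,i=15
  #.#|#  b5=1 t=0,i=6
  #..|.  b4=0 t=0,i=3
  .##|.  b3=0 t=0,i=11
  .#.|.  b2=0 t=0,i=2
  ..#|#  b1=1 t=0,i=1
  ...|.  b0=0 t=0,i=0
  bits 10100010 = 162

162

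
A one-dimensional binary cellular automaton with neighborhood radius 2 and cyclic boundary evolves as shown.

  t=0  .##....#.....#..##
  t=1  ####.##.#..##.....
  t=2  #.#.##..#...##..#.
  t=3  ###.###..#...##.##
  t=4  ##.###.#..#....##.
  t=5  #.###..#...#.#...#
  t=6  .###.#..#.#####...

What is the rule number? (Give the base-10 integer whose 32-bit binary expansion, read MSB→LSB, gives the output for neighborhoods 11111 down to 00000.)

3421525414

  #####|#  b31=1 t=3,i=0
  ####.|#  b30=1 t=1,i=2
  ###.#|.  b29=0 t=1,i=3
  ###..|.  b28=0 t=3,i=6
  ##.##|#  b27=1 t=0,i=0
  ##.#.|.  b26=0 t=1,i=7
  ##..#|#  b25=1 t=2,i=6
  ##...|#  b24=1 t=0,i=3
  #.###|#  b23=1 t=3,i=4
  #.##.|#  b22=1 t=0,i=1
  #.#.#|#  b21=1 t=2,i=0
  #.#..|#  b20=1 t=1,i=8
  #..##|.  b19=0 t=0,i=15
  #..#.|.  b18=0 t=2,i=7
  #...#|.  b17=0 t=2,i=10
  #....|.  b16=0 t=0,i=4
  .####|.  b15=0 t=1,i=1
  .###.|#  b14=1 t=3,i=5
  .##.#|.  b13=0 t=0,i=17
  .##..|#  b12=1 t=0,i=2
  .#.##|.  b11=0 t=2,i=3
  .#.#.|#  b10=1 t=2,i=1
  .#..#|.  b9=0 t=0,i=14
  .#...|#  b8=1 t=0,i=8
  ..###|#  b7=1 t=1,i=0
  ..##.|.  b6=0 t=0,i=16
  ..#.#|#  b5=1 t=2,i=16
  ..#..|.  b4=0 t=0,i=7
  ...##|.  b3=0 t=1,i=17
  ...#.|#  b2=1 t=0,i=6
  ....#|#  b1=1 t=0,i=5
  .....|.  b0=0 t=0,i=10
  bits 11001011111100000101010110100110 = 3421525414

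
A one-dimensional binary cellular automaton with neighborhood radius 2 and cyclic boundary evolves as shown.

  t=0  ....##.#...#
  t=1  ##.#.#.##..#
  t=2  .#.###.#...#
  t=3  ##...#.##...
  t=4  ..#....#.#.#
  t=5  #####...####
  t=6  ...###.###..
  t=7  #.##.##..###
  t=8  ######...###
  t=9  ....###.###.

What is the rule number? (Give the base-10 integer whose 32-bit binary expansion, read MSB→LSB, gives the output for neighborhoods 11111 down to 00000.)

  [31] ##### => .  t=5,i=0
  [30] ####. => #  t=5,i=3
  [29] ###.# => #  t=1,i=1
  [28] ###.. => #  t=5,i=4
  [27] ##.## => #  t=6,i=6
  [26] ##.#. => .  t=0,i=6
  [25] ##..# => .  t=1,i=9
  [24] ##... => #  t=3,i=2
  [23] #.### => .  t=2,i=3
  [22] #.##. => #  t=1,i=7
  [21] #.#.# => #  t=1,i=3
  [20] #.#.. => #  t=0,i=7
  [19] #..## => .  t=1,i=10
  [18] #..#. => #  t=4,i=1
  [17] #...# => .  t=0,i=9
  [16] #.... => #  t=0,i=1
  [15] .#### => #  t=5,i=9
  [14] .###. => .  t=1,i=0
  [13] .##.# => #  t=0,i=5
  [12] .##.. => .  t=1,i=8
  [11] .#.## => .  t=1,i=6
  [10] .#.#. => #  t=1,i=4
  [9] .#..# => #  t=4,i=0
  [8] .#... => #  t=0,i=0
  [7] ..### => #  t=1,i=11
  [6] ..##. => .  t=0,i=4
  [5] ..#.# => .  t=2,i=11
  [4] ..#.. => #  t=0,i=11
  [3] ...## => #  t=0,i=3
  [2] ...#. => .  t=0,i=10
  [1] ....# => .  t=0,i=2
  [0] ..... => #  t=6,i=0
  bits 01111001011101011010011110011001 = 2037753753

2037753753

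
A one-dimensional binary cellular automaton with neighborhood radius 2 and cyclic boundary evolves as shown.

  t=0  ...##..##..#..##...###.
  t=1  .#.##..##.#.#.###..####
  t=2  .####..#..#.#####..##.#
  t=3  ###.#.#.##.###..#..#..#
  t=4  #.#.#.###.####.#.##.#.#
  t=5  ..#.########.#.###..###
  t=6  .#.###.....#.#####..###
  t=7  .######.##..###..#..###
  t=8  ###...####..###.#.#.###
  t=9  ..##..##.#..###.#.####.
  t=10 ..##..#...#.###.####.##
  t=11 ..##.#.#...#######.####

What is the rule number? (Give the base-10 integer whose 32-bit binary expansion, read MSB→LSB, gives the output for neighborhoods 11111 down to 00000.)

971299779

  ##### -> .   bit 31 = 0  t=2,i=14
  ####. -> .   bit 30 = 0  t=1,i=21
  ###.# -> #   bit 29 = 1  t=1,i=22
  ###.. -> #   bit 28 = 1  t=0,i=21
  ##.## -> #   bit 27 = 1  t=3,i=10
  ##.#. -> .   bit 26 = 0  t=1,i=0
  ##..# -> .   bit 25 = 0  t=0,i=5
  ##... -> #   bit 24 = 1  t=0,i=16
  #.### -> #   bit 23 = 1  t=1,i=14
  #.##. -> #   bit 22 = 1  t=1,i=3
  #.#.# -> #   bit 21 = 1  t=1,i=1
  #.#.. -> .   bit 20 = 0  t=9,i=9
  #..## -> .   bit 19 = 0  t=0,i=6
  #..#. -> #   bit 18 = 1  t=0,i=10
  #...# -> .   bit 17 = 0  t=0,i=17
  #.... -> .   bit 16 = 0  t=0,i=0
  .#### -> #   bit 15 = 1  t=1,i=20
  .###. -> #   bit 14 = 1  t=0,i=20
  .##.# -> .   bit 13 = 0  t=1,i=8
  .##.. -> #   bit 12 = 1  t=0,i=4
  .#.## -> #   bit 11 = 1  t=1,i=2
  .#.#. -> .   bit 10 = 0  t=1,i=11
  .#..# -> #   bit 9 = 1  t=0,i=12
  .#... -> #   bit 8 = 1  t=10,i=7
  ..### -> #   bit 7 = 1  t=0,i=19
  ..##. -> #   bit 6 = 1  t=0,i=3
  ..#.# -> .   bit 5 = 0  t=2,i=10
  ..#.. -> .   bit 4 = 0  t=0,i=11
  ...## -> .   bit 3 = 0  t=0,i=2
  ...#. -> .   bit 2 = 0  t=6,i=10
  ....# -> #   bit 1 = 1  t=0,i=1
  ..... -> #   bit 0 = 1  t=6,i=8
  bits 00111001111001001101101111000011 = 971299779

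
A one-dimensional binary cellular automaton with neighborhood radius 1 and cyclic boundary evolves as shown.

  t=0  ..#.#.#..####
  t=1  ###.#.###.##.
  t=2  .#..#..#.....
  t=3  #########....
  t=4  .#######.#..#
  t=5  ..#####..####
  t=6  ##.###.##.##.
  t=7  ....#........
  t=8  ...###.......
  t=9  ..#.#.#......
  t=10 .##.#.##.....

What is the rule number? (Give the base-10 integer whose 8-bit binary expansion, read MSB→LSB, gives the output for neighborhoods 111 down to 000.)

  [7] ### => #  t=0,i=10
  [6] ##. => .  t=0,i=12
  [5] #.# => .  t=0,i=3
  [4] #.. => #  t=0,i=0
  [3] .## => .  t=0,i=9
  [2] .#. => #  t=0,i=2
  [1] ..# => #  t=0,i=1
  [0] ... => .  t=2,i=9
  bits 10010110 = 150

150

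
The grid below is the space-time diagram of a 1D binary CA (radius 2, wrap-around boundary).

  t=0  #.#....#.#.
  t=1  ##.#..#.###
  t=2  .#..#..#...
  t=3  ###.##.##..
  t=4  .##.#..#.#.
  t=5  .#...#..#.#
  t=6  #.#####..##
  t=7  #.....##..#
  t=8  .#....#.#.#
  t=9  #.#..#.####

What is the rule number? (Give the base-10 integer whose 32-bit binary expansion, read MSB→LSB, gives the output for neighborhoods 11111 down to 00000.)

862080852

  #####|.  b31=0 t=1,i=10
  ####.|.  b30=0 t=1,i=0
  ###.#|#  b29=1 t=1,i=1
  ###..|#  b28=1 t=6,i=6
  ##.##|.  b27=0 t=3,i=3
  ##.#.|.  b26=0 t=1,i=2
  ##..#|#  b25=1 t=3,i=9
  ##...|#  b24=1 t=7,i=1
  #.###|.  b23=0 t=1,i=8
  #.##.|#  b22=1 t=3,i=4
  #.#.#|#  b21=1 t=0,i=0
  #.#..|.  b20=0 t=0,i=2
  #..##|.  b19=0 t=3,i=10
  #..#.|.  b18=0 t=1,i=5
  #...#|#  b17=1 t=5,i=3
  #....|.  b16=0 t=0,i=4
  .####|.  b15=0 t=1,i=9
  .###.|#  b14=1 t=3,i=1
  .##.#|.  b13=0 t=3,i=5
  .##..|.  b12=0 t=3,i=8
  .#.##|#  b11=1 t=1,i=7
  .#.#.|#  b10=1 t=0,i=1
  .#..#|#  b9=1 t=1,i=4
  .#...|#  b8=1 t=0,i=3
  ..###|.  b7=0 t=3,i=0
  ..##.|#  b6=1 t=4,i=1
  ..#.#|.  b5=0 t=0,i=7
  ..#..|#  b4=1 t=2,i=1
  ...##|.  b3=0 t=7,i=5
  ...#.|#  b2=1 t=0,i=6
  ....#|.  b1=0 t=0,i=5
  .....|.  b0=0 t=7,i=3
  bits 00110011011000100100111101010100 = 862080852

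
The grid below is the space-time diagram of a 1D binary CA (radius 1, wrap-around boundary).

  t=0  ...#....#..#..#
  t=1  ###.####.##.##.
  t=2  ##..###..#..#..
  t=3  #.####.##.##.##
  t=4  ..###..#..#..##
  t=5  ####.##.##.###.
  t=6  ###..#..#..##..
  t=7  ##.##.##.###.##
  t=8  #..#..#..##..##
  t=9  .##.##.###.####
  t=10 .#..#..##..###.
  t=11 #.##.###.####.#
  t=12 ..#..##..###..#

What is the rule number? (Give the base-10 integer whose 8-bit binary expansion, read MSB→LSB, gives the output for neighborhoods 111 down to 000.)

  ###|#  b7=1 t=1,i=1
  ##.|.  b6=0 t=1,i=2
  #.#|.  b5=0 t=1,i=3
  #..|#  b4=1 t=0,i=0
  .##|#  b3=1 t=1,i=0
  .#.|.  b2=0 t=0,i=3
  ..#|#  b1=1 t=0,i=2
  ...|#  b0=1 t=0,i=1
  bits 10011011 = 155

155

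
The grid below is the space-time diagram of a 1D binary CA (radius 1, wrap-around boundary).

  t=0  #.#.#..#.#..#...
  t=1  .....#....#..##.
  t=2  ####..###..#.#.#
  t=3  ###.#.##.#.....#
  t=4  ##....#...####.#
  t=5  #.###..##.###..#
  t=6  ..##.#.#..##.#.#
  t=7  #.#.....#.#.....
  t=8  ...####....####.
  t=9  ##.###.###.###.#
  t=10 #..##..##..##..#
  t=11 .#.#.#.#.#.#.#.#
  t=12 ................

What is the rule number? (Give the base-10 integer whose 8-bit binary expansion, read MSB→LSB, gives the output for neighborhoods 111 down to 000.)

  [7] ### => #  t=2,i=0
  [6] ##. => .  t=1,i=14
  [5] #.# => .  t=0,i=1
  [4] #.. => #  t=0,i=5
  [3] .## => #  t=1,i=13
  [2] .#. => .  t=0,i=0
  [1] ..# => .  t=0,i=6
  [0] ... => #  t=0,i=14
  bits 10011001 = 153

153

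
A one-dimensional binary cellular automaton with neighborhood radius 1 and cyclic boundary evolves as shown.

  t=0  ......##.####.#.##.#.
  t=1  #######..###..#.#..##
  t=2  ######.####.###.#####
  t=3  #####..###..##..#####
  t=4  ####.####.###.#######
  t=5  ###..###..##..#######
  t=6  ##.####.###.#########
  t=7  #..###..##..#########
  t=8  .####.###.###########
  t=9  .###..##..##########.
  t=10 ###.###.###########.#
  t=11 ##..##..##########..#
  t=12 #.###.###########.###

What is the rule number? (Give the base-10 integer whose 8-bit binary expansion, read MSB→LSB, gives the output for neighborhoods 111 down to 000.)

  ###|#  b7=1 t=0,i=10
  ##.|.  b6=0 t=0,i=7
  #.#|.  b5=0 t=0,i=8
  #..|#  b4=1 t=0,i=20
  .##|#  b3=1 t=0,i=6
  .#.|#  b2=1 t=0,i=14
  ..#|#  b1=1 t=0,i=5
  ...|#  b0=1 t=0,i=0
  bits 10011111 = 159

159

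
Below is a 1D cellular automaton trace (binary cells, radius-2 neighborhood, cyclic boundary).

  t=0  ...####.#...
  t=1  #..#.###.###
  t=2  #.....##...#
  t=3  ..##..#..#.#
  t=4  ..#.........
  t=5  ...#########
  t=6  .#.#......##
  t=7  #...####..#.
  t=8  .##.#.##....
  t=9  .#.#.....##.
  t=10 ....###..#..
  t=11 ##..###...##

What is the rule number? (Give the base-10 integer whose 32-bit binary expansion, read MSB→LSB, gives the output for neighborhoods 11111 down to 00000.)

  #####|.  b31=0 t=5,i=5
  ####.|#  b30=1 t=0,i=5
  ###.#|#  b29=1 t=0,i=6
  ###..|#  b28=1 t=1,i=0
  ##.##|.  b27=0 t=1,i=8
  ##.#.|#  b26=1 t=0,i=7
  ##..#|.  b25=0 t=1,i=1
  ##...|.  b24=0 t=2,i=1
  #.###|.  b23=0 t=1,i=5
  #.##.|.  b22=0 t=8,i=6
  #.#.#|.  b21=0 t=6,i=1
  #.#..|.  b20=0 t=0,i=8
  #..##|.  b19=0 t=3,i=1
  #..#.|.  b18=0 t=1,i=2
  #...#|#  b17=1 t=2,i=9
  #....|#  b16=1 t=0,i=10
  .####|.  b15=0 t=0,i=4
  .###.|#  b14=1 t=1,i=6
  .##.#|.  b13=0 t=6,i=11
  .##..|.  b12=0 t=2,i=0
  .#.##|.  b11=0 t=1,i=4
  .#.#.|.  b10=0 t=3,i=10
  .#..#|.  b9=0 t=3,i=0
  .#...|#  b8=1 t=0,i=9
  ..###|#  b7=1 t=0,i=3
  ..##.|#  b6=1 t=2,i=6
  ..#.#|.  b5=0 t=1,i=3
  ..#..|.  b4=0 t=3,i=6
  ...##|.  b3=0 t=0,i=2
  ...#.|.  b2=0 t=4,i=1
  ....#|.  b1=0 t=0,i=1
  .....|#  b0=1 t=0,i=0
  bits 01110100000000110100000111000001 = 1946370497

1946370497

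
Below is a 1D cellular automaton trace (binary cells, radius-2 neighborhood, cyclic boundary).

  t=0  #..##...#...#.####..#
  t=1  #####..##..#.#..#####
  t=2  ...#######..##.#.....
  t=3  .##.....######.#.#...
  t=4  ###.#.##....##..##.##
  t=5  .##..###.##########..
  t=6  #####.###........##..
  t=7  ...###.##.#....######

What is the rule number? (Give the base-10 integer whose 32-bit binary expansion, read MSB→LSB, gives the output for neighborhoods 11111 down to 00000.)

2052684894

  [31] ##### => .  t=1,i=0
  [30] ####. => #  t=0,i=16
  [29] ###.# => #  t=3,i=13
  [28] ###.. => #  t=0,i=17
  [27] ##.## => #  t=4,i=18
  [26] ##.#. => .  t=2,i=14
  [25] ##..# => #  t=0,i=1
  [24] ##... => .  t=0,i=5
  [23] #.### => .  t=0,i=14
  [22] #.##. => #  t=4,i=6
  [21] #.#.# => .  t=3,i=15
  [20] #.#.. => #  t=1,i=13
  [19] #..## => #  t=0,i=2
  [18] #..#. => .  t=1,i=10
  [17] #...# => .  t=0,i=6
  [16] #.... => #  t=2,i=17
  [15] .#### => .  t=0,i=15
  [14] .###. => #  t=5,i=6
  [13] .##.# => #  t=2,i=13
  [12] .##.. => #  t=0,i=0
  [11] .#.## => #  t=0,i=13
  [10] .#.#. => #  t=1,i=12
  [9] .#..# => .  t=1,i=14
  [8] .#... => .  t=0,i=9
  [7] ..### => .  t=1,i=16
  [6] ..##. => #  t=0,i=3
  [5] ..#.# => .  t=0,i=12
  [4] ..#.. => #  t=0,i=8
  [3] ...## => #  t=2,i=2
  [2] ...#. => #  t=0,i=7
  [1] ....# => #  t=2,i=1
  [0] ..... => .  t=2,i=0
  bits 01111010010110010111110001011110 = 2052684894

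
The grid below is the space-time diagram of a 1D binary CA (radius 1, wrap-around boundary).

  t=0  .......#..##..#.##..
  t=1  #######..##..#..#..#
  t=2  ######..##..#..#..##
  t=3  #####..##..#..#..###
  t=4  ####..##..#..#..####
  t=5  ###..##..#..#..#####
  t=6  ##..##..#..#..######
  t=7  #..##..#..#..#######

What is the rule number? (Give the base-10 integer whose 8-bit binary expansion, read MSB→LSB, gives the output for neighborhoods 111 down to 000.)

139

  ### -> #   bit 7 = 1  t=1,i=0
  ##. -> .   bit 6 = 0  t=0,i=11
  #.# -> .   bit 5 = 0  t=0,i=15
  #.. -> .   bit 4 = 0  t=0,i=8
  .## -> #   bit 3 = 1  t=0,i=10
  .#. -> .   bit 2 = 0  t=0,i=7
  ..# -> #   bit 1 = 1  t=0,i=6
  ... -> #   bit 0 = 1  t=0,i=0
  bits 10001011 = 139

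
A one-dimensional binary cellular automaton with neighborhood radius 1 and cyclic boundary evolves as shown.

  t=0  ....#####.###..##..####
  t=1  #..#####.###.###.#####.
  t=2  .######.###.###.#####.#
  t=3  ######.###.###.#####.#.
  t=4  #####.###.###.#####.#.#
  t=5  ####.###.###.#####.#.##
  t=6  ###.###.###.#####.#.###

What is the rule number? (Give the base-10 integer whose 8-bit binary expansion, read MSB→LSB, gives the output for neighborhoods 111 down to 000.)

186

  [7] ### => #  t=0,i=5
  [6] ##. => .  t=0,i=8
  [5] #.# => #  t=0,i=9
  [4] #.. => #  t=0,i=0
  [3] .## => #  t=0,i=4
  [2] .#. => .  t=1,i=0
  [1] ..# => #  t=0,i=3
  [0] ... => .  t=0,i=1
  bits 10111010 = 186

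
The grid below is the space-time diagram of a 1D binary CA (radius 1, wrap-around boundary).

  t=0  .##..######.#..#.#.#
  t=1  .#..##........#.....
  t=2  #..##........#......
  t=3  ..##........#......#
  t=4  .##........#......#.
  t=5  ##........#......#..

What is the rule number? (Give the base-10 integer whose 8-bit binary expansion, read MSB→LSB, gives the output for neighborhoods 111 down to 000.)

  [7] ### => .  t=0,i=6
  [6] ##. => .  t=0,i=2
  [5] #.# => .  t=0,i=0
  [4] #.. => .  t=0,i=3
  [3] .## => #  t=0,i=1
  [2] .#. => .  t=0,i=12
  [1] ..# => #  t=0,i=4
  [0] ... => .  t=1,i=7
  bits 00001010 = 10

10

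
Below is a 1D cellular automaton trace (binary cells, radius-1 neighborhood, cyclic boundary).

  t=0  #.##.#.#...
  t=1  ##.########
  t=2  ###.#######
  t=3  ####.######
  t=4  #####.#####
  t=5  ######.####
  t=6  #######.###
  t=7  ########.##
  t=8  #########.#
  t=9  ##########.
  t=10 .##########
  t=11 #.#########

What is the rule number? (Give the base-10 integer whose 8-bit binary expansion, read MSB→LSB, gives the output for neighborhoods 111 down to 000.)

  ###|#  b7=1 t=1,i=0
  ##.|#  b6=1 t=0,i=3
  #.#|#  b5=1 t=0,i=1
  #..|#  b4=1 t=0,i=8
  .##|.  b3=0 t=0,i=2
  .#.|#  b2=1 t=0,i=0
  ..#|#  b1=1 t=0,i=10
  ...|#  b0=1 t=0,i=9
  bits 11110111 = 247

247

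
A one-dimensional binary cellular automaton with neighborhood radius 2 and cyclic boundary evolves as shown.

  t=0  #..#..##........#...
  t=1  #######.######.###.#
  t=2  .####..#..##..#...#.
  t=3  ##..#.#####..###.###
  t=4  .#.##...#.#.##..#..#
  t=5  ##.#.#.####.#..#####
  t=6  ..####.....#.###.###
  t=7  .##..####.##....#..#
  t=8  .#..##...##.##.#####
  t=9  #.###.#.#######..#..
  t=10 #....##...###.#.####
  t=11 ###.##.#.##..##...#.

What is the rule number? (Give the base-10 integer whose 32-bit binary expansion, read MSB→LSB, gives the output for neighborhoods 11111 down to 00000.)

  nb #####: next=#  (t=1,i=1, bit31=1)
  nb ####.: next=.  (t=1,i=5, bit30=0)
  nb ###.#: next=.  (t=1,i=6, bit29=0)
  nb ###..: next=#  (t=2,i=4, bit28=1)
  nb ##.##: next=#  (t=1,i=7, bit27=1)
  nb ##.#.: next=#  (t=5,i=2, bit26=1)
  nb ##..#: next=.  (t=2,i=5, bit25=0)
  nb ##...: next=#  (t=0,i=8, bit24=1)
  nb #.###: next=.  (t=1,i=8, bit23=0)
  nb #.##.: next=#  (t=4,i=3, bit22=1)
  nb #.#.#: next=#  (t=4,i=1, bit21=1)
  nb #.#..: next=.  (t=5,i=12, bit20=0)
  nb #..##: next=#  (t=0,i=5, bit19=1)
  nb #..#.: next=#  (t=0,i=2, bit18=1)
  nb #...#: next=.  (t=0,i=18, bit17=0)
  nb #....: next=#  (t=0,i=9, bit16=1)
  nb .####: next=.  (t=1,i=0, bit15=0)
  nb .###.: next=.  (t=1,i=16, bit14=0)
  nb .##.#: next=#  (t=8,i=10, bit13=1)
  nb .##..: next=.  (t=0,i=7, bit12=0)
  nb .#.##: next=.  (t=3,i=5, bit11=0)
  nb .#.#.: next=#  (t=4,i=0, bit10=1)
  nb .#..#: next=#  (t=0,i=1, bit9=1)
  nb .#...: next=#  (t=0,i=17, bit8=1)
  nb ..###: next=#  (t=2,i=1, bit7=1)
  nb ..##.: next=#  (t=0,i=6, bit6=1)
  nb ..#.#: next=#  (t=3,i=4, bit5=1)
  nb ..#..: next=#  (t=0,i=0, bit4=1)
  nb ...##: next=#  (t=8,i=8, bit3=1)
  nb ...#.: next=#  (t=0,i=15, bit2=1)
  nb ....#: next=.  (t=0,i=14, bit1=0)
  nb .....: next=#  (t=0,i=10, bit0=1)
  bits 10011101011011010010011111111101 = 2641176573

2641176573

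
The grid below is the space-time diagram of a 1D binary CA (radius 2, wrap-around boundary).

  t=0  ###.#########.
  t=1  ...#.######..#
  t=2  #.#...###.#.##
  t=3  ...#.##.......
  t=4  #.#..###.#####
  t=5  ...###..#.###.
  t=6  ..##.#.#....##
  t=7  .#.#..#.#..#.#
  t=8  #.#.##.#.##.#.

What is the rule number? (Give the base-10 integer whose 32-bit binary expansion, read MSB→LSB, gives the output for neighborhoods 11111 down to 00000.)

2571941789

  #####|#  b31=1 t=0,i=6
  ####.|.  b30=0 t=0,i=11
  ###.#|.  b29=0 t=0,i=2
  ###..|#  b28=1 t=1,i=10
  ##.##|#  b27=1 t=0,i=3
  ##.#.|.  b26=0 t=2,i=1
  ##..#|.  b25=0 t=1,i=11
  ##...|#  b24=1 t=3,i=7
  #.###|.  b23=0 t=0,i=0
  #.##.|#  b22=1 t=3,i=5
  #.#.#|.  b21=0 t=2,i=10
  #.#..|.  b20=0 t=2,i=2
  #..##|#  b19=1 t=4,i=4
  #..#.|#  b18=1 t=1,i=12
  #...#|.  b17=0 t=1,i=1
  #....|.  b16=0 t=3,i=8
  .####|#  b15=1 t=0,i=5
  .###.|.  b14=0 t=0,i=1
  .##.#|#  b13=1 t=6,i=3
  .##..|#  b12=1 t=3,i=6
  .#.##|.  b11=0 t=1,i=4
  .#.#.|#  b10=1 t=6,i=6
  .#..#|#  b9=1 t=4,i=3
  .#...|#  b8=1 t=1,i=0
  ..###|#  b7=1 t=2,i=6
  ..##.|.  b6=0 t=6,i=2
  ..#.#|.  b5=0 t=1,i=3
  ..#..|#  b4=1 t=1,i=13
  ...##|#  b3=1 t=2,i=5
  ...#.|#  b2=1 t=1,i=2
  ....#|.  b1=0 t=3,i=1
  .....|#  b0=1 t=3,i=0
  bits 10011001010011001011011110011101 = 2571941789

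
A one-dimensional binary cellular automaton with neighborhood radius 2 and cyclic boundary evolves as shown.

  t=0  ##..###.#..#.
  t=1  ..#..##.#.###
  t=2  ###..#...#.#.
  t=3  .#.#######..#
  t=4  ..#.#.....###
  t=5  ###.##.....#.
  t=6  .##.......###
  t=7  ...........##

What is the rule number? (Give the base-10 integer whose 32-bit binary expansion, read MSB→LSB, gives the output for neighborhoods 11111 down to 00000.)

571918708

  #####|.  b31=0 t=3,i=5
  ####.|.  b30=0 t=3,i=8
  ###.#|#  b29=1 t=0,i=6
  ###..|.  b28=0 t=1,i=12
  ##.##|.  b27=0 t=5,i=3
  ##.#.|.  b26=0 t=0,i=7
  ##..#|#  b25=1 t=0,i=2
  ##...|.  b24=0 t=5,i=6
  #.###|.  b23=0 t=1,i=10
  #.##.|.  b22=0 t=0,i=0
  #.#.#|.  b21=0 t=1,i=8
  #.#..|#  b20=1 t=0,i=8
  #..##|.  b19=0 t=0,i=3
  #..#.|#  b18=1 t=0,i=10
  #...#|#  b17=1 t=2,i=7
  #....|.  b16=0 t=4,i=6
  .####|#  b15=1 t=3,i=4
  .###.|#  b14=1 t=0,i=5
  .##.#|.  b13=0 t=1,i=6
  .##..|.  b12=0 t=0,i=1
  .#.##|#  b11=1 t=0,i=12
  .#.#.|.  b10=0 t=2,i=10
  .#..#|.  b9=0 t=0,i=9
  .#...|#  b8=1 t=2,i=6
  ..###|.  b7=0 t=0,i=4
  ..##.|#  b6=1 t=1,i=5
  ..#.#|#  b5=1 t=0,i=11
  ..#..|#  b4=1 t=1,i=2
  ...##|.  b3=0 t=4,i=9
  ...#.|#  b2=1 t=2,i=8
  ....#|.  b1=0 t=4,i=8
  .....|.  b0=0 t=4,i=7
  bits 00100010000101101100100101110100 = 571918708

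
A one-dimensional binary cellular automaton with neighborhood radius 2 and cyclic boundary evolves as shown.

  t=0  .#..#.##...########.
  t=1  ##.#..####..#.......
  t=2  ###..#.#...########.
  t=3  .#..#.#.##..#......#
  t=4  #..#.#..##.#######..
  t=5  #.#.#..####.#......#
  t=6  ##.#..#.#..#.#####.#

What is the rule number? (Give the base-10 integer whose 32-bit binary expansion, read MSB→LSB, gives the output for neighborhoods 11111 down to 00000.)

  #####|.  b31=0 t=0,i=13
  ####.|.  b30=0 t=0,i=17
  ###.#|.  b29=0 t=2,i=18
  ###..|.  b28=0 t=0,i=18
  ##.##|#  b27=1 t=2,i=19
  ##.#.|#  b26=1 t=1,i=2
  ##..#|.  b25=0 t=0,i=19
  ##...|#  b24=1 t=0,i=8
  #.###|.  b23=0 t=2,i=0
  #.##.|#  b22=1 t=0,i=6
  #.#.#|.  b21=0 t=3,i=6
  #.#..|.  b20=0 t=1,i=3
  #..##|#  b19=1 t=1,i=5
  #..#.|#  b18=1 t=0,i=0
  #...#|#  b17=1 t=0,i=9
  #....|#  b16=1 t=1,i=14
  .####|#  b15=1 t=0,i=12
  .###.|#  b14=1 t=2,i=1
  .##.#|#  b13=1 t=1,i=1
  .##..|#  b12=1 t=0,i=7
  .#.##|.  b11=0 t=0,i=5
  .#.#.|#  b10=1 t=2,i=6
  .#..#|.  b9=0 t=0,i=2
  .#...|#  b8=1 t=1,i=13
  ..###|.  b7=0 t=0,i=11
  ..##.|#  b6=1 t=1,i=0
  ..#.#|.  b5=0 t=0,i=4
  ..#..|#  b4=1 t=0,i=1
  ...##|.  b3=0 t=0,i=10
  ...#.|.  b2=0 t=3,i=18
  ....#|#  b1=1 t=1,i=18
  .....|#  b0=1 t=1,i=15
  bits 00001101010011111111010101010011 = 223343955

223343955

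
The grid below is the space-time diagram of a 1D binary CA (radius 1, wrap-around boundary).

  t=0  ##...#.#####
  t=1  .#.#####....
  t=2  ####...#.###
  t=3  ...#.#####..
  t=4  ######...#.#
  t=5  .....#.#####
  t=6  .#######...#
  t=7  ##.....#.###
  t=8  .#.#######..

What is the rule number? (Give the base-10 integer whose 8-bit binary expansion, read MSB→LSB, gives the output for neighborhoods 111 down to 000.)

  ###|.  b7=0 t=0,i=0
  ##.|#  b6=1 t=0,i=1
  #.#|#  b5=1 t=0,i=6
  #..|.  b4=0 t=0,i=2
  .##|#  b3=1 t=0,i=7
  .#.|#  b2=1 t=0,i=5
  ..#|#  b1=1 t=0,i=4
  ...|#  b0=1 t=0,i=3
  bits 01101111 = 111

111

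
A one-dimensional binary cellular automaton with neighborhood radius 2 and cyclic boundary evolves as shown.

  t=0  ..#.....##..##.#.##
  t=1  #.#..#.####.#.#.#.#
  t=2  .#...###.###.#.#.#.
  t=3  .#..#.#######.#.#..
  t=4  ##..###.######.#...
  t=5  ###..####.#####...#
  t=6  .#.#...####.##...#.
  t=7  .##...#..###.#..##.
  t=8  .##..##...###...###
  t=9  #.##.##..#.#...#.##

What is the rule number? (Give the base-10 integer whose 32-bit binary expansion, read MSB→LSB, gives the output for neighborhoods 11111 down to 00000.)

4001389693

  [31] ##### => #  t=3,i=8
  [30] ####. => #  t=1,i=9
  [29] ###.# => #  t=1,i=10
  [28] ###.. => .  t=5,i=2
  [27] ##.## => #  t=2,i=8
  [26] ##.#. => #  t=0,i=14
  [25] ##..# => #  t=0,i=0
  [24] ##... => .  t=5,i=15
  [23] #.### => #  t=1,i=7
  [22] #.##. => .  t=0,i=17
  [21] #.#.# => .  t=0,i=15
  [20] #.#.. => .  t=1,i=2
  [19] #..## => .  t=0,i=11
  [18] #..#. => .  t=0,i=1
  [17] #...# => .  t=2,i=3
  [16] #.... => .  t=0,i=4
  [15] .#### => .  t=1,i=8
  [14] .###. => #  t=2,i=6
  [13] .##.# => .  t=0,i=13
  [12] .##.. => #  t=0,i=9
  [11] .#.## => #  t=0,i=16
  [10] .#.#. => #  t=1,i=13
  [9] .#..# => .  t=1,i=3
  [8] .#... => .  t=0,i=3
  [7] ..### => .  t=2,i=5
  [6] ..##. => #  t=0,i=8
  [5] ..#.# => #  t=1,i=5
  [4] ..#.. => #  t=0,i=2
  [3] ...## => #  t=0,i=7
  [2] ...#. => #  t=3,i=0
  [1] ....# => .  t=0,i=6
  [0] ..... => #  t=0,i=5
  bits 11101110100000000101110001111101 = 4001389693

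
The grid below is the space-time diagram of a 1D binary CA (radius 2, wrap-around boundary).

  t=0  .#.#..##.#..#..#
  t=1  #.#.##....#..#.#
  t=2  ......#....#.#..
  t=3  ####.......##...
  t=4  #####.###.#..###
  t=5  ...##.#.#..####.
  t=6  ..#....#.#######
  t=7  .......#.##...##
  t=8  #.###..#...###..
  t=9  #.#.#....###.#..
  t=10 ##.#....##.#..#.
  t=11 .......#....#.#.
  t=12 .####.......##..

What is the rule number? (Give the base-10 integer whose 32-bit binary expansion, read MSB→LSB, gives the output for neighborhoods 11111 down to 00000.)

  ##### -> .   bit 31 = 0  t=4,i=0
  ####. -> #   bit 30 = 1  t=3,i=2
  ###.# -> #   bit 29 = 1  t=4,i=4
  ###.. -> #   bit 28 = 1  t=3,i=3
  ##.## -> .   bit 27 = 0  t=4,i=5
  ##.#. -> .   bit 26 = 0  t=0,i=8
  ##..# -> .   bit 25 = 0  t=6,i=0
  ##... -> #   bit 24 = 1  t=1,i=6
  #.### -> #   bit 23 = 1  t=4,i=6
  #.##. -> .   bit 22 = 0  t=1,i=4
  #.#.# -> .   bit 21 = 0  t=0,i=1
  #.#.. -> .   bit 20 = 0  t=0,i=3
  #..## -> #   bit 19 = 1  t=0,i=5
  #..#. -> .   bit 18 = 0  t=0,i=11
  #...# -> #   bit 17 = 1  t=3,i=14
  #.... -> .   bit 16 = 0  t=1,i=7
  .#### -> #   bit 15 = 1  t=3,i=1
  .###. -> .   bit 14 = 0  t=4,i=7
  .##.# -> .   bit 13 = 0  t=0,i=7
  .##.. -> .   bit 12 = 0  t=1,i=5
  .#.## -> .   bit 11 = 0  t=1,i=3
  .#.#. -> #   bit 10 = 1  t=0,i=0
  .#..# -> #   bit 9 = 1  t=0,i=4
  .#... -> .   bit 8 = 0  t=2,i=7
  ..### -> #   bit 7 = 1  t=3,i=0
  ..##. -> .   bit 6 = 0  t=0,i=6
  ..#.# -> #   bit 5 = 1  t=0,i=15
  ..#.. -> .   bit 4 = 0  t=0,i=12
  ...## -> #   bit 3 = 1  t=3,i=10
  ...#. -> .   bit 2 = 0  t=1,i=9
  ....# -> .   bit 1 = 0  t=1,i=8
  ..... -> #   bit 0 = 1  t=2,i=0
  bits 01110001100010101000011010101001 = 1904903849

1904903849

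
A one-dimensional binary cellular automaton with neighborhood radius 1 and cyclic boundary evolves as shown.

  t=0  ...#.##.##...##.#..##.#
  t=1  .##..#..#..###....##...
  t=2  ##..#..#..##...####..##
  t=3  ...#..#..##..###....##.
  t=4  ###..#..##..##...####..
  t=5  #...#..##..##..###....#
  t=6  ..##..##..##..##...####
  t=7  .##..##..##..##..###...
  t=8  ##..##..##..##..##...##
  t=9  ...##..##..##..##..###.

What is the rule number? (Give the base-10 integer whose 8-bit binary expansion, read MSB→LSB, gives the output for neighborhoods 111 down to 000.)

  ### -> .   bit 7 = 0  t=1,i=12
  ##. -> .   bit 6 = 0  t=0,i=6
  #.# -> .   bit 5 = 0  t=0,i=4
  #.. -> .   bit 4 = 0  t=0,i=0
  .## -> #   bit 3 = 1  t=0,i=5
  .#. -> .   bit 2 = 0  t=0,i=3
  ..# -> #   bit 1 = 1  t=0,i=2
  ... -> #   bit 0 = 1  t=0,i=1
  bits 00001011 = 11

11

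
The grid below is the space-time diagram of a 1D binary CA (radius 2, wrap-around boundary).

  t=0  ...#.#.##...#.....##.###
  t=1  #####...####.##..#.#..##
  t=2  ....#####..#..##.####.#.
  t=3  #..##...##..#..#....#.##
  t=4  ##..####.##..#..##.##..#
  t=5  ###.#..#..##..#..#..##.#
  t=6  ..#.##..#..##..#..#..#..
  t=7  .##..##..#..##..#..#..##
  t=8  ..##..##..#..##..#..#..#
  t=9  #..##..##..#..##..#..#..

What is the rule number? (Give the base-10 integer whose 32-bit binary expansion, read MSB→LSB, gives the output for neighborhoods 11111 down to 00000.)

  nb #####: next=.  (t=1,i=0, bit31=0)
  nb ####.: next=.  (t=1,i=3, bit30=0)
  nb ###.#: next=#  (t=1,i=11, bit29=1)
  nb ###..: next=#  (t=0,i=23, bit28=1)
  nb ##.##: next=.  (t=0,i=20, bit27=0)
  nb ##.#.: next=.  (t=2,i=21, bit26=0)
  nb ##..#: next=#  (t=1,i=15, bit25=1)
  nb ##...: next=#  (t=0,i=0, bit24=1)
  nb #.###: next=.  (t=0,i=21, bit23=0)
  nb #.##.: next=.  (t=0,i=7, bit22=0)
  nb #.#.#: next=.  (t=0,i=5, bit21=0)
  nb #.#..: next=#  (t=1,i=19, bit20=1)
  nb #..##: next=.  (t=1,i=21, bit19=0)
  nb #..#.: next=.  (t=1,i=16, bit18=0)
  nb #...#: next=#  (t=0,i=1, bit17=1)
  nb #....: next=#  (t=0,i=14, bit16=1)
  nb .####: next=.  (t=1,i=9, bit15=0)
  nb .###.: next=#  (t=0,i=22, bit14=1)
  nb .##.#: next=#  (t=0,i=19, bit13=1)
  nb .##..: next=#  (t=0,i=8, bit12=1)
  nb .#.##: next=.  (t=0,i=6, bit11=0)
  nb .#.#.: next=#  (t=0,i=4, bit10=1)
  nb .#..#: next=#  (t=1,i=20, bit9=1)
  nb .#...: next=#  (t=0,i=13, bit8=1)
  nb ..###: next=#  (t=1,i=8, bit7=1)
  nb ..##.: next=.  (t=0,i=18, bit6=0)
  nb ..#.#: next=#  (t=0,i=3, bit5=1)
  nb ..#..: next=.  (t=0,i=12, bit4=0)
  nb ...##: next=#  (t=0,i=17, bit3=1)
  nb ...#.: next=#  (t=0,i=2, bit2=1)
  nb ....#: next=.  (t=0,i=16, bit1=0)
  nb .....: next=.  (t=0,i=15, bit0=0)
  bits 00110011000100110111011110101100 = 856913836

856913836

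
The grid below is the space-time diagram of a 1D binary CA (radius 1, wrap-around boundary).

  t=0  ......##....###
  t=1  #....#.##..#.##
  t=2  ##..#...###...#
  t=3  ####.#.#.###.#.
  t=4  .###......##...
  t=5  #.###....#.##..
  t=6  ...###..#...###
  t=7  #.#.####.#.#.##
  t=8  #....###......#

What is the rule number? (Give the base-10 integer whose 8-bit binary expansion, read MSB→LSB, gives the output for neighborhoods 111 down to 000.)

210

  ### -> #   bit 7 = 1  t=0,i=13
  ##. -> #   bit 6 = 1  t=0,i=7
  #.# -> .   bit 5 = 0  t=1,i=6
  #.. -> #   bit 4 = 1  t=0,i=0
  .## -> .   bit 3 = 0  t=0,i=6
  .#. -> .   bit 2 = 0  t=1,i=5
  ..# -> #   bit 1 = 1  t=0,i=5
  ... -> .   bit 0 = 0  t=0,i=1
  bits 11010010 = 210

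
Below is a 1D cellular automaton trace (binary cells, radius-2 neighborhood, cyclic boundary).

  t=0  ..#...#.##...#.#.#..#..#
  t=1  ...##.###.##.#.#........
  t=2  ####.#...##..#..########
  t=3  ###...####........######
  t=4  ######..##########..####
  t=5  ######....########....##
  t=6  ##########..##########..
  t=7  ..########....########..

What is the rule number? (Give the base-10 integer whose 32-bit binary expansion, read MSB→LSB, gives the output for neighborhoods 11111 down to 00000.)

3647146347

  nb #####: next=#  (t=2,i=0, bit31=1)
  nb ####.: next=#  (t=2,i=2, bit30=1)
  nb ###.#: next=.  (t=1,i=8, bit29=0)
  nb ###..: next=#  (t=3,i=2, bit28=1)
  nb ##.##: next=#  (t=1,i=5, bit27=1)
  nb ##.#.: next=.  (t=1,i=12, bit26=0)
  nb ##..#: next=.  (t=2,i=11, bit25=0)
  nb ##...: next=#  (t=0,i=10, bit24=1)
  nb #.###: next=.  (t=1,i=6, bit23=0)
  nb #.##.: next=#  (t=0,i=8, bit22=1)
  nb #.#.#: next=#  (t=0,i=15, bit21=1)
  nb #.#..: next=.  (t=0,i=17, bit20=0)
  nb #..##: next=.  (t=2,i=15, bit19=0)
  nb #..#.: next=.  (t=0,i=1, bit18=0)
  nb #...#: next=#  (t=0,i=4, bit17=1)
  nb #....: next=#  (t=1,i=17, bit16=1)
  nb .####: next=.  (t=2,i=17, bit15=0)
  nb .###.: next=.  (t=1,i=7, bit14=0)
  nb .##.#: next=.  (t=1,i=4, bit13=0)
  nb .##..: next=.  (t=0,i=9, bit12=0)
  nb .#.##: next=#  (t=0,i=7, bit11=1)
  nb .#.#.: next=.  (t=0,i=14, bit10=0)
  nb .#..#: next=.  (t=0,i=0, bit9=0)
  nb .#...: next=#  (t=0,i=3, bit8=1)
  nb ..###: next=.  (t=2,i=16, bit7=0)
  nb ..##.: next=#  (t=1,i=3, bit6=1)
  nb ..#.#: next=#  (t=0,i=6, bit5=1)
  nb ..#..: next=.  (t=0,i=2, bit4=0)
  nb ...##: next=#  (t=1,i=2, bit3=1)
  nb ...#.: next=.  (t=0,i=5, bit2=0)
  nb ....#: next=#  (t=1,i=1, bit1=1)
  nb .....: next=#  (t=1,i=0, bit0=1)
  bits 11011001011000110000100101101011 = 3647146347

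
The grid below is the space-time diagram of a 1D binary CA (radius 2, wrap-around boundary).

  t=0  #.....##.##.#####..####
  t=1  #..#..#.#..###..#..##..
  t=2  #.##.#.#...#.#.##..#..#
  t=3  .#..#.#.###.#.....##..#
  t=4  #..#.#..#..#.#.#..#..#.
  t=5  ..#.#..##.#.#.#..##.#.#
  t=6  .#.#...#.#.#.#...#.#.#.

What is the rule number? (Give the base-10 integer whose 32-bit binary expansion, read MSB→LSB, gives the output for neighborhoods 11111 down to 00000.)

478578133

  ##### -> .   bit 31 = 0  t=0,i=14
  ####. -> .   bit 30 = 0  t=0,i=15
  ###.# -> .   bit 29 = 0  t=3,i=10
  ###.. -> #   bit 28 = 1  t=0,i=0
  ##.## -> #   bit 27 = 1  t=0,i=8
  ##.#. -> #   bit 26 = 1  t=2,i=4
  ##..# -> .   bit 25 = 0  t=0,i=17
  ##... -> .   bit 24 = 0  t=0,i=1
  #.### -> #   bit 23 = 1  t=0,i=12
  #.##. -> .   bit 22 = 0  t=0,i=9
  #.#.# -> .   bit 21 = 0  t=2,i=5
  #.#.. -> .   bit 20 = 0  t=1,i=8
  #..## -> .   bit 19 = 0  t=0,i=18
  #..#. -> #   bit 18 = 1  t=1,i=2
  #...# -> #   bit 17 = 1  t=2,i=9
  #.... -> .   bit 16 = 0  t=0,i=2
  .#### -> #   bit 15 = 1  t=0,i=13
  .###. -> .   bit 14 = 0  t=1,i=12
  .##.# -> .   bit 13 = 0  t=0,i=7
  .##.. -> .   bit 12 = 0  t=1,i=20
  .#.## -> .   bit 11 = 0  t=2,i=14
  .#.#. -> #   bit 10 = 1  t=1,i=7
  .#..# -> .   bit 9 = 0  t=1,i=1
  .#... -> #   bit 8 = 1  t=2,i=8
  ..### -> #   bit 7 = 1  t=0,i=19
  ..##. -> #   bit 6 = 1  t=0,i=6
  ..#.# -> .   bit 5 = 0  t=1,i=6
  ..#.. -> #   bit 4 = 1  t=1,i=0
  ...## -> .   bit 3 = 0  t=0,i=5
  ...#. -> #   bit 2 = 1  t=2,i=10
  ....# -> .   bit 1 = 0  t=0,i=4
  ..... -> #   bit 0 = 1  t=0,i=3
  bits 00011100100001101000010111010101 = 478578133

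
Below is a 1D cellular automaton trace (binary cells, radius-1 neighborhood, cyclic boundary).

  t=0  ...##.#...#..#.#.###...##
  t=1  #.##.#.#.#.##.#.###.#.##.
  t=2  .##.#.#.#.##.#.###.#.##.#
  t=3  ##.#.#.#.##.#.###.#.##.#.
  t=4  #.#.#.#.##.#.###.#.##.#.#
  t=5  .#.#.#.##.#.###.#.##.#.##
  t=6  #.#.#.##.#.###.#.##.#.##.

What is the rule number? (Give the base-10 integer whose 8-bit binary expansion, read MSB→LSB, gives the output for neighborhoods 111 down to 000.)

  ### -> #   bit 7 = 1  t=0,i=18
  ##. -> .   bit 6 = 0  t=0,i=4
  #.# -> #   bit 5 = 1  t=0,i=5
  #.. -> #   bit 4 = 1  t=0,i=0
  .## -> #   bit 3 = 1  t=0,i=3
  .#. -> .   bit 2 = 0  t=0,i=6
  ..# -> #   bit 1 = 1  t=0,i=2
  ... -> .   bit 0 = 0  t=0,i=1
  bits 10111010 = 186

186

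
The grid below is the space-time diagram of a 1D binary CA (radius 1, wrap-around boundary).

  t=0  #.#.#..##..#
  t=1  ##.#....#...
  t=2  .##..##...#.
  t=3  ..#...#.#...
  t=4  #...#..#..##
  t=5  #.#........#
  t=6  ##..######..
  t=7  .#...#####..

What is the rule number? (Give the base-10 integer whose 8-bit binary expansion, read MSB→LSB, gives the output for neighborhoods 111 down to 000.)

  [7] ### => #  t=4,i=11
  [6] ##. => #  t=0,i=0
  [5] #.# => #  t=0,i=1
  [4] #.. => .  t=0,i=5
  [3] .## => .  t=0,i=7
  [2] .#. => .  t=0,i=2
  [1] ..# => .  t=0,i=6
  [0] ... => #  t=1,i=5
  bits 11100001 = 225

225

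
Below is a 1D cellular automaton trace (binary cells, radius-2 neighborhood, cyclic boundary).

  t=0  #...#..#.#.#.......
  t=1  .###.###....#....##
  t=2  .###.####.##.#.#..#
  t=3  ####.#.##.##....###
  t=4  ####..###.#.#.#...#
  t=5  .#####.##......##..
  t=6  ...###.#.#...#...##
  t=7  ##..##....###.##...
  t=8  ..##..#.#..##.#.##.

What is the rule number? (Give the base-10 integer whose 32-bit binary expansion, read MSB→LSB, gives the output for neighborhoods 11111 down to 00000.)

  ##### -> #   bit 31 = 1  t=3,i=0
  ####. -> #   bit 30 = 1  t=2,i=7
  ###.# -> #   bit 29 = 1  t=1,i=3
  ###.. -> #   bit 28 = 1  t=1,i=7
  ##.## -> .   bit 27 = 0  t=1,i=0
  ##.#. -> .   bit 26 = 0  t=2,i=12
  ##..# -> #   bit 25 = 1  t=4,i=4
  ##... -> #   bit 24 = 1  t=1,i=8
  #.### -> #   bit 23 = 1  t=1,i=1
  #.##. -> #   bit 22 = 1  t=2,i=10
  #.#.# -> .   bit 21 = 0  t=0,i=9
  #.#.. -> .   bit 20 = 0  t=0,i=11
  #..## -> #   bit 19 = 1  t=4,i=5
  #..#. -> #   bit 18 = 1  t=0,i=6
  #...# -> #   bit 17 = 1  t=0,i=2
  #.... -> .   bit 16 = 0  t=0,i=13
  .#### -> .   bit 15 = 0  t=2,i=6
  .###. -> #   bit 14 = 1  t=1,i=2
  .##.# -> #   bit 13 = 1  t=1,i=18
  .##.. -> .   bit 12 = 0  t=3,i=11
  .#.## -> #   bit 11 = 1  t=2,i=0
  .#.#. -> .   bit 10 = 0  t=0,i=8
  .#..# -> #   bit 9 = 1  t=0,i=5
  .#... -> #   bit 8 = 1  t=0,i=1
  ..### -> .   bit 7 = 0  t=3,i=16
  ..##. -> .   bit 6 = 0  t=1,i=17
  ..#.# -> #   bit 5 = 1  t=0,i=7
  ..#.. -> .   bit 4 = 0  t=0,i=0
  ...## -> .   bit 3 = 0  t=1,i=16
  ...#. -> #   bit 2 = 1  t=0,i=3
  ....# -> #   bit 1 = 1  t=0,i=17
  ..... -> .   bit 0 = 0  t=0,i=14
  bits 11110011110011100110101100100110 = 4090391334

4090391334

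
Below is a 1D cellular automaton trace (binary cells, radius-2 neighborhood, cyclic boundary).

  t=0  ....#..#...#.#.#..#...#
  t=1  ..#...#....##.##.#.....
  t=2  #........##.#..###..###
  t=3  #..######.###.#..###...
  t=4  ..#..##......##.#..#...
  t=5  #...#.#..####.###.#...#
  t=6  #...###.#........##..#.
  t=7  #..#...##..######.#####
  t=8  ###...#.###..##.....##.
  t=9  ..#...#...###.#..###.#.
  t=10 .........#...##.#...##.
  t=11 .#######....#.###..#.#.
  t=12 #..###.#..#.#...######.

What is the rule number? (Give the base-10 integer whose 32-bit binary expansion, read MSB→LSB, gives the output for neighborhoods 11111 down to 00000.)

  #####|#  b31=1 t=3,i=5
  ####.|.  b30=0 t=2,i=22
  ###.#|.  b29=0 t=3,i=8
  ###..|#  b28=1 t=2,i=0
  ##.##|.  b27=0 t=1,i=13
  ##.#.|#  b26=1 t=1,i=16
  ##..#|#  b25=1 t=2,i=18
  ##...|.  b24=0 t=2,i=1
  #.###|.  b23=0 t=3,i=10
  #.##.|.  b22=0 t=1,i=14
  #.#.#|.  b21=0 t=0,i=13
  #.#..|#  b20=1 t=0,i=15
  #..##|#  b19=1 t=2,i=14
  #..#.|#  b18=1 t=0,i=6
  #...#|.  b17=0 t=0,i=9
  #....|.  b16=0 t=0,i=1
  .####|.  b15=0 t=2,i=21
  .###.|.  b14=0 t=2,i=16
  .##.#|#  b13=1 t=1,i=12
  .##..|#  b12=1 t=4,i=6
  .#.##|.  b11=0 t=8,i=7
  .#.#.|#  b10=1 t=0,i=12
  .#..#|.  b9=0 t=0,i=5
  .#...|.  b8=0 t=0,i=0
  ..###|.  b7=0 t=2,i=15
  ..##.|.  b6=0 t=1,i=11
  ..#.#|#  b5=1 t=0,i=11
  ..#..|.  b4=0 t=0,i=4
  ...##|#  b3=1 t=1,i=10
  ...#.|.  b2=0 t=0,i=3
  ....#|#  b1=1 t=0,i=2
  .....|#  b0=1 t=1,i=20
  bits 10010110000111000011010000101011 = 2518430763

2518430763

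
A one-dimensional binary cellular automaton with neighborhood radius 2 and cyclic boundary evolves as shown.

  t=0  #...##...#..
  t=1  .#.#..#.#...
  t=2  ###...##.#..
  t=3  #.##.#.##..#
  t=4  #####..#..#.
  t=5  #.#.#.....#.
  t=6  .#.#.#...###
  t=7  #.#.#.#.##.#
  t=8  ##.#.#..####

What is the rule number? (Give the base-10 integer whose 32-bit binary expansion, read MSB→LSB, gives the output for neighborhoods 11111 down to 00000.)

  #####|#  b31=1 t=4,i=2
  ####.|.  b30=0 t=4,i=3
  ###.#|#  b29=1 t=6,i=11
  ###..|#  b28=1 t=2,i=2
  ##.##|#  b27=1 t=3,i=1
  ##.#.|#  b26=1 t=2,i=8
  ##..#|.  b25=0 t=3,i=9
  ##...|#  b24=1 t=0,i=6
  #.###|#  b23=1 t=4,i=0
  #.##.|#  b22=1 t=3,i=2
  #.#.#|.  b21=0 t=3,i=5
  #.#..|.  b20=0 t=1,i=3
  #..##|#  b19=1 t=2,i=11
  #..#.|.  b18=0 t=0,i=11
  #...#|.  b17=0 t=0,i=2
  #....|.  b16=0 t=1,i=10
  .####|.  b15=0 t=4,i=1
  .###.|.  b14=0 t=2,i=1
  .##.#|#  b13=1 t=2,i=7
  .##..|.  b12=0 t=0,i=5
  .#.##|.  b11=0 t=3,i=6
  .#.#.|#  b10=1 t=1,i=2
  .#..#|.  b9=0 t=0,i=10
  .#...|#  b8=1 t=0,i=1
  ..###|#  b7=1 t=2,i=0
  ..##.|.  b6=0 t=0,i=4
  ..#.#|#  b5=1 t=1,i=1
  ..#..|.  b4=0 t=0,i=0
  ...##|#  b3=1 t=0,i=3
  ...#.|#  b2=1 t=0,i=8
  ....#|.  b1=0 t=1,i=11
  .....|.  b0=0 t=5,i=7
  bits 10111101110010000010010110101100 = 3184010668

3184010668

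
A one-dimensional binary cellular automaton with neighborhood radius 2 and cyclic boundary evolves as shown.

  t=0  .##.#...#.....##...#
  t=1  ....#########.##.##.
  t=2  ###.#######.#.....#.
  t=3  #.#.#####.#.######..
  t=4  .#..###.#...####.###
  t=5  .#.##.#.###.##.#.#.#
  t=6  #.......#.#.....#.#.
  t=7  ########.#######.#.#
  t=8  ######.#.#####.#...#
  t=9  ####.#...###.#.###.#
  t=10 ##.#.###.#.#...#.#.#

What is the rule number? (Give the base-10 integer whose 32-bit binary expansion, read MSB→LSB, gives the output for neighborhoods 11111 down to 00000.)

  #####|#  b31=1 t=1,i=6
  ####.|.  b30=0 t=1,i=11
  ###.#|#  b29=1 t=1,i=12
  ###..|#  b28=1 t=3,i=17
  ##.##|.  b27=0 t=1,i=13
  ##.#.|.  b26=0 t=0,i=3
  ##..#|#  b25=1 t=3,i=18
  ##...|.  b24=0 t=0,i=16
  #.###|#  b23=1 t=2,i=0
  #.##.|.  b22=0 t=0,i=1
  #.#.#|.  b21=0 t=3,i=2
  #.#..|#  b20=1 t=0,i=4
  #..##|#  b19=1 t=4,i=3
  #..#.|#  b18=1 t=3,i=19
  #...#|#  b17=1 t=0,i=6
  #....|#  b16=1 t=0,i=10
  .####|#  b15=1 t=1,i=5
  .###.|.  b14=0 t=2,i=1
  .##.#|.  b13=0 t=0,i=2
  .##..|#  b12=1 t=0,i=15
  .#.##|.  b11=0 t=0,i=0
  .#.#.|#  b10=1 t=3,i=1
  .#..#|.  b9=0 t=4,i=2
  .#...|#  b8=1 t=0,i=5
  ..###|#  b7=1 t=1,i=4
  ..##.|#  b6=1 t=0,i=14
  ..#.#|.  b5=0 t=0,i=19
  ..#..|#  b4=1 t=0,i=8
  ...##|.  b3=0 t=0,i=13
  ...#.|#  b2=1 t=0,i=7
  ....#|#  b1=1 t=0,i=12
  .....|#  b0=1 t=0,i=11
  bits 10110010100111111001010111010111 = 2996803031

2996803031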